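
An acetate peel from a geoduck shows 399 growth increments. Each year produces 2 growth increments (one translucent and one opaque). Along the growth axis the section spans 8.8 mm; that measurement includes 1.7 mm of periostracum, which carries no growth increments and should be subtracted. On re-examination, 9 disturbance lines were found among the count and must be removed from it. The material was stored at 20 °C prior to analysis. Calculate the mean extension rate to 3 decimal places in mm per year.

0.036 mm per year

Adjusted count: 399 − 9 = 390 growth increments.
With 2 growth increments per year, 390 / 2 = 195 years.
The growth record spans 8.8 − 1.7 = 7.1 mm.
Extension rate ≈ 7.1 / 195 = 0.036 mm per year.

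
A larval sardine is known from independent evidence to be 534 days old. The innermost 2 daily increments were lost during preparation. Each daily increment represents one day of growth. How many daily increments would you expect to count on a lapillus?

Expected daily increments over 534 days: 534.
Less the 2 uncaptured daily increments: 534 − 2 = 532.

532 daily increments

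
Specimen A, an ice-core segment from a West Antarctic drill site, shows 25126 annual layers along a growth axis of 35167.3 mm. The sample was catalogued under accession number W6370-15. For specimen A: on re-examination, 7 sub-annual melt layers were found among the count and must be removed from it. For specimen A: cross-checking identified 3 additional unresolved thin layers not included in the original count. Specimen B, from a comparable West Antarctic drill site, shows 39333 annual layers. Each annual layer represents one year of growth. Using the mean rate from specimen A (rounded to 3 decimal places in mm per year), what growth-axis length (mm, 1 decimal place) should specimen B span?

Specimen A: correcting the raw count gives 25126 − 7 + 3 = 25122 true annual layers.
A: Extension rate ≈ 35167.3 / 25122 = 1.400 mm per year.
B's length ≈ 1.400 × 39333 = 55066.2 mm.

55066.2 mm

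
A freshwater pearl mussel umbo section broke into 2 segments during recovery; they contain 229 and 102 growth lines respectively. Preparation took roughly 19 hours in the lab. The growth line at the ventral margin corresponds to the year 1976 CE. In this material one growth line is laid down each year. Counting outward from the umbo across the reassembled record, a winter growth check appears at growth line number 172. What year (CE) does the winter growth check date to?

1817 CE

Total growth lines = 229 + 102 = 331.
The winter growth check sits at growth line 172 from the umbo, so 331 − 172 = 159 growth lines formed after it.
The growth line at the ventral margin is 1976 CE, so the winter growth check dates to 1976 − 159 = 1817 CE.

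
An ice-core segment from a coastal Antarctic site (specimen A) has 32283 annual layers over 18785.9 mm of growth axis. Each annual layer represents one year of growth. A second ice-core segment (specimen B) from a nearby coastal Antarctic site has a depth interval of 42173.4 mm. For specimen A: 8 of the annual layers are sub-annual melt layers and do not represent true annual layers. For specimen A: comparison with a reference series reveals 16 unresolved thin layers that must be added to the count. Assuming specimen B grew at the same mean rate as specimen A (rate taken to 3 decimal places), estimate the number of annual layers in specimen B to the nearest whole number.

Specimen A: correcting the raw count gives 32283 − 8 + 16 = 32291 true annual layers.
A: Extension rate ≈ 18785.9 / 32291 = 0.582 mm/yr.
Specimen B: 42173.4 mm / 0.582 mm per year = 72462.89 years ≈ 72463 annual layers.

72463 annual layers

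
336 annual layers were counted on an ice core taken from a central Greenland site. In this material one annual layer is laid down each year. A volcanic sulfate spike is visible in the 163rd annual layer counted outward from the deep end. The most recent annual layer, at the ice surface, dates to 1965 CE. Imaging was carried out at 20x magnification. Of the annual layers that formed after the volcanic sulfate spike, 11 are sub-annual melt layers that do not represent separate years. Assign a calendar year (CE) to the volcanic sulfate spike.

1803 CE

The volcanic sulfate spike sits at annual layer 163 from the deep end, so 336 − 163 = 173 annual layers formed after it.
Removing the 11 false annual layers leaves 173 − 11 = 162 true annual layers beyond the volcanic sulfate spike.
1965 − 162 = 1803 CE.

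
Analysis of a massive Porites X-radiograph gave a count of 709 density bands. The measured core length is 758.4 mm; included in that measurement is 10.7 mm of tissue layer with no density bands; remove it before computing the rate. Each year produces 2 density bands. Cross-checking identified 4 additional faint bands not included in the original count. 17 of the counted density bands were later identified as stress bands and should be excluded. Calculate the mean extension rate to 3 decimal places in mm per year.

2.149 mm per year

Adjusted count: 709 − 17 + 4 = 696 density bands.
Dividing by 2 density bands per year: 696 / 2 = 348 years.
Removing the 10.7 mm offcut leaves 758.4 − 10.7 = 747.7 mm.
Mean rate = 747.7 mm / 348 years ≈ 2.149 mm per year.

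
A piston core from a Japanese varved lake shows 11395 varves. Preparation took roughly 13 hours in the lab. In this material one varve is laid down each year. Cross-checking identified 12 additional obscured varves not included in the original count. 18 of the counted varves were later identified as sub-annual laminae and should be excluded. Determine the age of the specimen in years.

11389 yr

True varve count = 11395 − 18 + 12 = 11389.
One varve per year makes the duration 11389 years.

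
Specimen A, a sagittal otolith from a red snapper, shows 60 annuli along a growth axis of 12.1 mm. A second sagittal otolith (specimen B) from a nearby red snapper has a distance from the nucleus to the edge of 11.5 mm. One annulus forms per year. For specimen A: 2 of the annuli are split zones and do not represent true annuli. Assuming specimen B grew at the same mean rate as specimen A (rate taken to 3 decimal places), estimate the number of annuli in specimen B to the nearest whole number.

55 annuli

Specimen A: correcting the raw count gives 60 − 2 = 58 true annuli.
A: 12.1 mm over 58 years gives 12.1 / 58 ≈ 0.209 mm/yr.
For B, 11.5 / 0.209 = 55.02 years ≈ 55 annuli.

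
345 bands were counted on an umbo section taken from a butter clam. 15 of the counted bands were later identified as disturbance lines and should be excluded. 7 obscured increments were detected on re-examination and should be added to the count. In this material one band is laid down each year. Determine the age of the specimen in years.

Correcting the raw count gives 345 − 15 + 7 = 337 true bands.
With a one-to-one band periodicity this is 337 years.

337 years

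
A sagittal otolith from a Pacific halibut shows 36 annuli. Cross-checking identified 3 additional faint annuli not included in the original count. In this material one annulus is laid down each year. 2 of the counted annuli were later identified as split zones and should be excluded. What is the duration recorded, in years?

After corrections the count is 36 − 2 + 3 = 37 annuli.
With a one-to-one annulus periodicity this is 37 years.

37 yr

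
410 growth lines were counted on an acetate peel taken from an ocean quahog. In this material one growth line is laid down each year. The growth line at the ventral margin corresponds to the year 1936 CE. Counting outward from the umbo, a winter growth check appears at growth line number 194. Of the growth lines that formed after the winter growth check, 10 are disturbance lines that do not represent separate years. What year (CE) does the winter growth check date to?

410 − 194 = 216 growth lines lie beyond the winter growth check toward the ventral margin.
Excluding 10 false growth lines: 216 − 10 = 206.
Counting back 206 years from 1936 CE places the winter growth check in 1936 − 206 = 1730 CE.

1730 CE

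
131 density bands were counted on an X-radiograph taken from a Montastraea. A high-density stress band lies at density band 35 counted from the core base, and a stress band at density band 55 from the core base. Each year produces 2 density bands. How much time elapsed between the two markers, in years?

Separation: 55 − 35 = 20 density bands.
20 density bands at 2 per year is 20 / 2 = 10 years.

10 years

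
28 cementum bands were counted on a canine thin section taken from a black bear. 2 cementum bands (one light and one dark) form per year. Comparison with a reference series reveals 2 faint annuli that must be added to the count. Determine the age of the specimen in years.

After corrections the count is 28 + 2 = 30 cementum bands.
With 2 cementum bands per year, 30 / 2 = 15 years.

15 yr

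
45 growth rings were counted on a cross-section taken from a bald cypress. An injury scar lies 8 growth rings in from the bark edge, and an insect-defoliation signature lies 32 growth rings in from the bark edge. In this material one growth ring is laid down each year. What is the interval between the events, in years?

24 years

The two markers are separated by 32 − 8 = 24 growth rings.
One growth ring per year makes the interval 24 years.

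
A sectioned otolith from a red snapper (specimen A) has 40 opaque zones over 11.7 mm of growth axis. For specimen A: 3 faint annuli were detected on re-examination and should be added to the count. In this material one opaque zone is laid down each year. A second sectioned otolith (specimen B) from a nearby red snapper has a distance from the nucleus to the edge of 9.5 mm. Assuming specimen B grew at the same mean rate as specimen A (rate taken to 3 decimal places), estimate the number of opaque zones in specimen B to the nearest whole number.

Specimen A: correcting the raw count gives 40 + 3 = 43 true opaque zones.
A: Mean rate = 11.7 mm / 43 years ≈ 0.272 mm per year.
B spans 9.5 / 0.272 = 34.93 years ≈ 35 opaque zones.

35 opaque zones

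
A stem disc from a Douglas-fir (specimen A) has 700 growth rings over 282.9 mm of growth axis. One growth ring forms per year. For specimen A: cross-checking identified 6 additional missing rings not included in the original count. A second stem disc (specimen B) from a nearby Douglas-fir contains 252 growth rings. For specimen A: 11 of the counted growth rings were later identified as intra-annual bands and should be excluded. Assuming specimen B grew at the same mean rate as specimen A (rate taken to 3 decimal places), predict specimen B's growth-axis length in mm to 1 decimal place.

102.6 mm

Specimen A: correcting the raw count gives 700 − 11 + 6 = 695 true growth rings.
A: 282.9 mm over 695 years gives 282.9 / 695 ≈ 0.407 mm/yr.
Length of B = 0.407 × 252 = 102.6 mm.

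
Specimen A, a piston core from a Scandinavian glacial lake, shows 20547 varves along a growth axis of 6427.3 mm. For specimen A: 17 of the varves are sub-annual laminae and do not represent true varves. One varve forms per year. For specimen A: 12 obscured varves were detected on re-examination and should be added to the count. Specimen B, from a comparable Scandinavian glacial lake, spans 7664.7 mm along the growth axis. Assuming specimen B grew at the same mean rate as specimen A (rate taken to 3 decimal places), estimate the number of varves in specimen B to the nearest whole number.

24488 varves

Specimen A: true varve count = 20547 − 17 + 12 = 20542.
A: Extension rate ≈ 6427.3 / 20542 = 0.313 mm/yr.
Specimen B: 7664.7 mm / 0.313 mm per year = 24487.86 years ≈ 24488 varves.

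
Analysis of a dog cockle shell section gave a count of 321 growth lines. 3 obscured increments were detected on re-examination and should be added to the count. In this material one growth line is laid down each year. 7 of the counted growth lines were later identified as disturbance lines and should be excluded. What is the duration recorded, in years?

After corrections the count is 321 − 7 + 3 = 317 growth lines.
At one growth line per year, that is 317 years.

317 years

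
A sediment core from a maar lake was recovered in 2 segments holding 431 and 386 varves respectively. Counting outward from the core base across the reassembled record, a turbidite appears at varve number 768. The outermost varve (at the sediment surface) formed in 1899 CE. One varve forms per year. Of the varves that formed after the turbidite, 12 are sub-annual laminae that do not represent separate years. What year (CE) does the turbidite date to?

1862 CE

Total varves = 431 + 386 = 817.
817 − 768 = 49 varves lie beyond the turbidite toward the sediment surface.
Removing the 12 false varves leaves 49 − 12 = 37 true varves beyond the turbidite.
1899 − 37 = 1862 CE.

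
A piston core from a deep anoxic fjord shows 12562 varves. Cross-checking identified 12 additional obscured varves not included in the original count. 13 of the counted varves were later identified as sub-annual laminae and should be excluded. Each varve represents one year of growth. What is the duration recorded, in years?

Adjusted count: 12562 − 13 + 12 = 12561 varves.
At one varve per year, that is 12561 years.

12561 yr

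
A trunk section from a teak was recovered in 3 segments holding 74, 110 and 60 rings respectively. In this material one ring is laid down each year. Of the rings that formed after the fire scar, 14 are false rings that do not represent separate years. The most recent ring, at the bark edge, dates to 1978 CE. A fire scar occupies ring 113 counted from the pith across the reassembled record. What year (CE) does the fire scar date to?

1861 CE

Total rings = 74 + 110 + 60 = 244.
The fire scar sits at ring 113 from the pith, so 244 − 113 = 131 rings formed after it.
Removing the 14 false rings leaves 131 − 14 = 117 true rings beyond the fire scar.
The ring at the bark edge is 1978 CE, so the fire scar dates to 1978 − 117 = 1861 CE.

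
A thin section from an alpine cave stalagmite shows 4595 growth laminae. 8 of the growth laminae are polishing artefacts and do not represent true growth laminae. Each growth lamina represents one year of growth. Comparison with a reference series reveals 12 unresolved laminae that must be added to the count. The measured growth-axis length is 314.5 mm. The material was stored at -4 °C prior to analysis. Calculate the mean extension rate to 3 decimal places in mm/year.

0.068 mm/year

True growth lamina count = 4595 − 8 + 12 = 4599.
314.5 mm over 4599 years gives 314.5 / 4599 ≈ 0.068 mm/year.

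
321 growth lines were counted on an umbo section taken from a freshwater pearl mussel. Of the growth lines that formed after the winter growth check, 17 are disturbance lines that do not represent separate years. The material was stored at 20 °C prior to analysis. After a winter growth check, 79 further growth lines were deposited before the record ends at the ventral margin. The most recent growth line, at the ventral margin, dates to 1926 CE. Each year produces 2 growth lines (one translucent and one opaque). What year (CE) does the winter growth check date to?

1895 CE

79 growth lines post-date the winter growth check.
Excluding 17 false growth lines: 79 − 17 = 62.
Dividing by 2 growth lines per year: 62 / 2 = 31 years.
The growth line at the ventral margin is 1926 CE, so the winter growth check dates to 1926 − 31 = 1895 CE.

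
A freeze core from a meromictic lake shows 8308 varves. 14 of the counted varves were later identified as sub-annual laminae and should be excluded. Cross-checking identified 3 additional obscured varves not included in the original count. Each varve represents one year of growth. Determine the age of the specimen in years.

8297 years

After corrections the count is 8308 − 14 + 3 = 8297 varves.
With a one-to-one varve periodicity this is 8297 years.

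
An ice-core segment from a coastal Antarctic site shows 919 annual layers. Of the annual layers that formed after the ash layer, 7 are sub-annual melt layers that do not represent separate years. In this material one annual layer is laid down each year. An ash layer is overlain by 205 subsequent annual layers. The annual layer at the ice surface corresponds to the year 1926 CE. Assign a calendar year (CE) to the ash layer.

1728 CE

205 annual layers formed after the ash layer.
205 − 7 false = 198 true annual layers after the ash layer.
1926 − 198 = 1728 CE.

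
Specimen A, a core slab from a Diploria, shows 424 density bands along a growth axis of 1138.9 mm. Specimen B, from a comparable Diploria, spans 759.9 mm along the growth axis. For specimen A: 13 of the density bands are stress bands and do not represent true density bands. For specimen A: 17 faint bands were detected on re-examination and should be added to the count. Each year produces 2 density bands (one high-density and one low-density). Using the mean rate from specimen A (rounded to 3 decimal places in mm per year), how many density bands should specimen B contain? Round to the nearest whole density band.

286 density bands

Specimen A: correcting the raw count gives 424 − 13 + 17 = 428 true density bands.
Specimen A: dividing by 2 density bands per year: 428 / 2 = 214 years.
A: Extension rate ≈ 1138.9 / 214 = 5.322 mm per year.
Specimen B: 759.9 mm / 5.322 mm per year = 142.78 years; at 2 density bands per year that is 142.78 × 2 ≈ 286 density bands.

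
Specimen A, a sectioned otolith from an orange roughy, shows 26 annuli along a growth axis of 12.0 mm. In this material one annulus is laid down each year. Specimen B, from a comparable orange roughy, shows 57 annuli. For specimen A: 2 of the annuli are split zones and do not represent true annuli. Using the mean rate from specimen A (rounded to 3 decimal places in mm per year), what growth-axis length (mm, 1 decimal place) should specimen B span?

28.5 mm

Specimen A: after corrections the count is 26 − 2 = 24 annuli.
A: Mean rate = 12.0 mm / 24 years ≈ 0.500 mm per year.
B's length ≈ 0.500 × 57 = 28.5 mm.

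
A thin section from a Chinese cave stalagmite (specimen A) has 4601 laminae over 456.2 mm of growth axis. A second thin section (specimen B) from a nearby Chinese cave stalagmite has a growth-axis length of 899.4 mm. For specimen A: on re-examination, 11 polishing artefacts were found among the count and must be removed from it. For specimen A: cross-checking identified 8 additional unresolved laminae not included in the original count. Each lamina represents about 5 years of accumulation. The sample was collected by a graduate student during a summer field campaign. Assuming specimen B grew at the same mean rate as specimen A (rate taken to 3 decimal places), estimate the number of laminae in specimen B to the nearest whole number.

8994 laminae

Specimen A: after corrections the count is 4601 − 11 + 8 = 4598 laminae.
Specimen A: multiplying by 5 years per lamina: 4598 × 5 = 22990 years.
A: Extension rate ≈ 456.2 / 22990 = 0.020 mm per year.
Specimen B: 899.4 mm / 0.020 mm per year = 44970.00 years; at 5 years per lamina that is 44970.00 / 5 ≈ 8994 laminae.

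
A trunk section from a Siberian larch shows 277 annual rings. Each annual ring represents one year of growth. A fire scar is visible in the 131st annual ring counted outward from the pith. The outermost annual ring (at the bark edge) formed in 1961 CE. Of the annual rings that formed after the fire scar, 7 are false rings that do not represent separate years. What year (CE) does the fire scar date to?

277 − 131 = 146 annual rings lie beyond the fire scar toward the bark edge.
Excluding 7 false annual rings: 146 − 7 = 139.
The annual ring at the bark edge is 1961 CE, so the fire scar dates to 1961 − 139 = 1822 CE.

1822 CE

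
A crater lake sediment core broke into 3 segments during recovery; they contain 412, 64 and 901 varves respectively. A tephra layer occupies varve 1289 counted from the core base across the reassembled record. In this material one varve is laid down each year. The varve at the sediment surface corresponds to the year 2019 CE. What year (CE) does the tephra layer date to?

Total varves = 412 + 64 + 901 = 1377.
Between varve 1289 and the sediment surface there are 1377 − 1289 = 88 varves.
The varve at the sediment surface is 2019 CE, so the tephra layer dates to 2019 − 88 = 1931 CE.

1931 CE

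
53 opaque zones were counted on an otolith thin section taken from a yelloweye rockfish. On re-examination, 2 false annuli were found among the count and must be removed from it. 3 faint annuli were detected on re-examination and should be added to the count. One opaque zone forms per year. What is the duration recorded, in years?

54 years

Correcting the raw count gives 53 − 2 + 3 = 54 true opaque zones.
One opaque zone per year makes the duration 54 years.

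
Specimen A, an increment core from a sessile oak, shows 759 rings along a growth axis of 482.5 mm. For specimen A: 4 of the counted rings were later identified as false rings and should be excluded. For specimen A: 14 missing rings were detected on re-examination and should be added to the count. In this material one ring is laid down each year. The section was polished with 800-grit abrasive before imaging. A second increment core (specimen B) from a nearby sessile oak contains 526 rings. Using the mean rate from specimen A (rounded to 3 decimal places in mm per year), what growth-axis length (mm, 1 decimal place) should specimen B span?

329.8 mm

Specimen A: true ring count = 759 − 4 + 14 = 769.
A: 482.5 mm over 769 years gives 482.5 / 769 ≈ 0.627 mm/year.
For B, 0.627 mm/year × 526 years = 329.8 mm.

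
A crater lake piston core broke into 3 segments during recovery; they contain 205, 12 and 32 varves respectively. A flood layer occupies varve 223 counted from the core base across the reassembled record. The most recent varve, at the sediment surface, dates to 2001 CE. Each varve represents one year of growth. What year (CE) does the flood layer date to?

Total varves = 205 + 12 + 32 = 249.
The flood layer sits at varve 223 from the core base, so 249 − 223 = 26 varves formed after it.
The varve at the sediment surface is 2001 CE, so the flood layer dates to 2001 − 26 = 1975 CE.

1975 CE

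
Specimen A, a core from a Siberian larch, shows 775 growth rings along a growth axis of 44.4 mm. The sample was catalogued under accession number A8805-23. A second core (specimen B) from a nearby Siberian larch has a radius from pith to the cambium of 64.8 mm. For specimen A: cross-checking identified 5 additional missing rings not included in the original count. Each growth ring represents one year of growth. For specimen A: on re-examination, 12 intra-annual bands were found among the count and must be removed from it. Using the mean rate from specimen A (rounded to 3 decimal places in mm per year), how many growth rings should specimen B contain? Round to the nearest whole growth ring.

Specimen A: correcting the raw count gives 775 − 12 + 5 = 768 true growth rings.
A: 44.4 mm over 768 years gives 44.4 / 768 ≈ 0.058 mm/yr.
Specimen B: 64.8 mm / 0.058 mm per year = 1117.24 years ≈ 1117 growth rings.

1117 growth rings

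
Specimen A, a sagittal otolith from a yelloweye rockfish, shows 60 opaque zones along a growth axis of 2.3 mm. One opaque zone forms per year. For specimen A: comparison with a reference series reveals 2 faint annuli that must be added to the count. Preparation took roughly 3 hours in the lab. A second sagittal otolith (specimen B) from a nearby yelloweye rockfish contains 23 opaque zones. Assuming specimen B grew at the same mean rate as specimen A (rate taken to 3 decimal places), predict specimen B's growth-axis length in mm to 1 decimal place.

0.9 mm

Specimen A: correcting the raw count gives 60 + 2 = 62 true opaque zones.
A: 2.3 mm over 62 years gives 2.3 / 62 ≈ 0.037 mm/year.
Length of B = 0.037 × 23 = 0.9 mm.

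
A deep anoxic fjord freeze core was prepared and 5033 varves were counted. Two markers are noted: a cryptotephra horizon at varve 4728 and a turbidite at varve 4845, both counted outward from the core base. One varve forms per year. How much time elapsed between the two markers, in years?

117 yr

The two markers are separated by 4845 − 4728 = 117 varves.
That is 117 years at one varve per year.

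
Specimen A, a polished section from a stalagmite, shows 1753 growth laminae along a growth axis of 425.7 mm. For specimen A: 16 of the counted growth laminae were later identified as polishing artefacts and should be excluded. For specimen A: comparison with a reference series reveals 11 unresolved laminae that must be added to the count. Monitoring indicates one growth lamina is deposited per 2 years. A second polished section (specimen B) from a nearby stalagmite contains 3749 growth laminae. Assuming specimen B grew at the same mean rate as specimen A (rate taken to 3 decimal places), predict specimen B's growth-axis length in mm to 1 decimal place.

Specimen A: true growth lamina count = 1753 − 16 + 11 = 1748.
Specimen A: at 2 years per growth lamina, 1748 × 2 = 3496 years.
A: Mean rate = 425.7 mm / 3496 years ≈ 0.122 mm/yr.
Specimen B: multiplying by 2 years per growth lamina: 3749 × 2 = 7498 years. Length of B = 0.122 × 7498 = 914.8 mm.

914.8 mm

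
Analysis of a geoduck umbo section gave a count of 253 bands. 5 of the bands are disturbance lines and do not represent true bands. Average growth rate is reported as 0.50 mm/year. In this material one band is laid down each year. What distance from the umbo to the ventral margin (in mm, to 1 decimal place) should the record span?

Correcting the raw count gives 253 − 5 = 248 true bands.
248 years at 0.50 mm/year gives 0.50 × 248 = 124.0 mm.

124.0 mm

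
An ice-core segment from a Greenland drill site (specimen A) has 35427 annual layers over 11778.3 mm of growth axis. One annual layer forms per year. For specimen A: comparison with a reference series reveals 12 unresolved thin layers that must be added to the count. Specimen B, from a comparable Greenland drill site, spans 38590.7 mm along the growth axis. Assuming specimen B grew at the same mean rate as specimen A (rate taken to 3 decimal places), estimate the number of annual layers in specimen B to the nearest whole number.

Specimen A: adjusted count: 35427 + 12 = 35439 annual layers.
A: Extension rate ≈ 11778.3 / 35439 = 0.332 mm per year.
For B, 38590.7 / 0.332 = 116237.05 years ≈ 116237 annual layers.

116237 annual layers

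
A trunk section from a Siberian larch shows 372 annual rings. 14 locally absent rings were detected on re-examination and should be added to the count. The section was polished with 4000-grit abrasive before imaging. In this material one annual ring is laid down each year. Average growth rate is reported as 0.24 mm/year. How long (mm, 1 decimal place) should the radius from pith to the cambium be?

After corrections the count is 372 + 14 = 386 annual rings.
Predicted length = 0.24 mm/year × 386 years = 92.6 mm.

92.6 mm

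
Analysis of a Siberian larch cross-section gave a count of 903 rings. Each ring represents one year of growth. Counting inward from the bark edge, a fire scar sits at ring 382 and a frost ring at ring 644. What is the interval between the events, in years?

262 yr

The two markers are separated by 644 − 382 = 262 rings.
That is 262 years at one ring per year.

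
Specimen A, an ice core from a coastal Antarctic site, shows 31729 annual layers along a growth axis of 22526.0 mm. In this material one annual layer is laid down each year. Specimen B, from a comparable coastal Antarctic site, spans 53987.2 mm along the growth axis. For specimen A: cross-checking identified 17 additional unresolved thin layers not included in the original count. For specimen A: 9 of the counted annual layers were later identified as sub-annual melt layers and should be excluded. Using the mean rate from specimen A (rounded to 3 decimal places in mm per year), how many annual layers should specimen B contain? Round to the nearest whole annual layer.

76038 annual layers

Specimen A: after corrections the count is 31729 − 9 + 17 = 31737 annual layers.
A: Mean rate = 22526.0 mm / 31737 years ≈ 0.710 mm per year.
Specimen B: 53987.2 mm / 0.710 mm per year = 76038.31 years ≈ 76038 annual layers.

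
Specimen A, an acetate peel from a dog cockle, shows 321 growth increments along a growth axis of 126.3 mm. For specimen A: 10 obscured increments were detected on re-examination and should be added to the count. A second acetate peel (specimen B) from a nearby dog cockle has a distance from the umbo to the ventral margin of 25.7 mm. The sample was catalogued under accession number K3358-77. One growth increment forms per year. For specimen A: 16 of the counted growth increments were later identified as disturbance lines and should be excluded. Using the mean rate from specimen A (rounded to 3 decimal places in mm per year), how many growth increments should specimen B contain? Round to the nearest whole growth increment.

Specimen A: after corrections the count is 321 − 16 + 10 = 315 growth increments.
A: Extension rate ≈ 126.3 / 315 = 0.401 mm per year.
Specimen B: 25.7 mm / 0.401 mm per year = 64.09 years ≈ 64 growth increments.

64 growth increments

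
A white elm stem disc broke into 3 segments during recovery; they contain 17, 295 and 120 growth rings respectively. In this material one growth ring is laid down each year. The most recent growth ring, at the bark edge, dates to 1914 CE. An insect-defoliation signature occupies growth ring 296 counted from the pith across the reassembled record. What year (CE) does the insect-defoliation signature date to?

Total growth rings = 17 + 295 + 120 = 432.
The insect-defoliation signature sits at growth ring 296 from the pith, so 432 − 296 = 136 growth rings formed after it.
1914 − 136 = 1778 CE.

1778 CE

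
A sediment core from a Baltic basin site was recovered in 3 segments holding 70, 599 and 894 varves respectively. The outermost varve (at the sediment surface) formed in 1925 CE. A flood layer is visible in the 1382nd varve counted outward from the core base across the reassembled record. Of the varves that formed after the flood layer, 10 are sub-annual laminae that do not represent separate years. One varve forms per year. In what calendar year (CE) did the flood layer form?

1754 CE

Total varves = 70 + 599 + 894 = 1563.
The flood layer sits at varve 1382 from the core base, so 1563 − 1382 = 181 varves formed after it.
Removing the 10 false varves leaves 181 − 10 = 171 true varves beyond the flood layer.
1925 − 171 = 1754 CE.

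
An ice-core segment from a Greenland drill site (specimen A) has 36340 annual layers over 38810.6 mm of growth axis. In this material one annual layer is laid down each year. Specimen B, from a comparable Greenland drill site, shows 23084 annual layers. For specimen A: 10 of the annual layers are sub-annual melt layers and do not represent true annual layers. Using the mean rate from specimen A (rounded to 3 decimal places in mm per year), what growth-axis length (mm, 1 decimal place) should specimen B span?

24653.7 mm

Specimen A: correcting the raw count gives 36340 − 10 = 36330 true annual layers.
A: Extension rate ≈ 38810.6 / 36330 = 1.068 mm/year.
Length of B = 1.068 × 23084 = 24653.7 mm.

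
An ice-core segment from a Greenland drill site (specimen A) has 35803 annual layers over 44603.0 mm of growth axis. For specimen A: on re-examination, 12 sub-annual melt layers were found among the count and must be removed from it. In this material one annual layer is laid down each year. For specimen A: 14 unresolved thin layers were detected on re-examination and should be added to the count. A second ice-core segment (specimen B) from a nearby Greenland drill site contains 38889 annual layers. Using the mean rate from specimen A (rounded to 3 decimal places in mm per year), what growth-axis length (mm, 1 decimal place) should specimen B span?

Specimen A: adjusted count: 35803 − 12 + 14 = 35805 annual layers.
A: 44603.0 mm over 35805 years gives 44603.0 / 35805 ≈ 1.246 mm/year.
B's length ≈ 1.246 × 38889 = 48455.7 mm.

48455.7 mm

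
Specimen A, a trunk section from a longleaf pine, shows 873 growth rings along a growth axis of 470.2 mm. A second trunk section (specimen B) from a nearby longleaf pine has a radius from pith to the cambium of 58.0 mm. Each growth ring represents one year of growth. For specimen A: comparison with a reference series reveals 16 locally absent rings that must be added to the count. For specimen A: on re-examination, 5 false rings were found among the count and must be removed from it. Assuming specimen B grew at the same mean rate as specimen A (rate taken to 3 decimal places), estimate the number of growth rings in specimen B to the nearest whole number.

109 growth rings

Specimen A: adjusted count: 873 − 5 + 16 = 884 growth rings.
A: Extension rate ≈ 470.2 / 884 = 0.532 mm/yr.
For B, 58.0 / 0.532 = 109.02 years ≈ 109 growth rings.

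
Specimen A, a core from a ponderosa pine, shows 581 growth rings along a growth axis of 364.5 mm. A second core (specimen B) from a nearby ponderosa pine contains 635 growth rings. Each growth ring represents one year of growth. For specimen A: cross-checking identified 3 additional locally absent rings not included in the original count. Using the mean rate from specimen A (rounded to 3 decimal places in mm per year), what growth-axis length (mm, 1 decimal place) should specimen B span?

Specimen A: correcting the raw count gives 581 + 3 = 584 true growth rings.
A: Mean rate = 364.5 mm / 584 years ≈ 0.624 mm per year.
Length of B = 0.624 × 635 = 396.2 mm.

396.2 mm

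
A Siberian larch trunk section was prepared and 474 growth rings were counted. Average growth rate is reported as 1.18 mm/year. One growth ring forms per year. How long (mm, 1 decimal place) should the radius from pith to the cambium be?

559.3 mm

The record spans 474 years at 1.18 mm per year.
Predicted length = 1.18 mm/year × 474 years = 559.3 mm.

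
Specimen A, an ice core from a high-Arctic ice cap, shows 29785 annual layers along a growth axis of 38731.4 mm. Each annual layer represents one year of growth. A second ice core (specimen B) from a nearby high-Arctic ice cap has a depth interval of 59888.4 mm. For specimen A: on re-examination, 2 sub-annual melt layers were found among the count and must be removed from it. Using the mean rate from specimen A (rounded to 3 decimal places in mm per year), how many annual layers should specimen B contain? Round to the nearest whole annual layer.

Specimen A: after corrections the count is 29785 − 2 = 29783 annual layers.
A: Extension rate ≈ 38731.4 / 29783 = 1.300 mm per year.
Specimen B: 59888.4 mm / 1.300 mm per year = 46068.00 years ≈ 46068 annual layers.

46068 annual layers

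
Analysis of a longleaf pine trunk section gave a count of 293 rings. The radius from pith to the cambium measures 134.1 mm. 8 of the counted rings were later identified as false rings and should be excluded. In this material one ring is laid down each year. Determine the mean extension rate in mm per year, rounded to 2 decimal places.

After corrections the count is 293 − 8 = 285 rings.
134.1 mm over 285 years gives 134.1 / 285 ≈ 0.47 mm per year.

0.47 mm per year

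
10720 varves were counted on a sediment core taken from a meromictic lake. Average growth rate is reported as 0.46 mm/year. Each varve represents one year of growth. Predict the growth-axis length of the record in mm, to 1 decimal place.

The record spans 10720 years at 0.46 mm per year.
Predicted length = 0.46 mm/year × 10720 years = 4931.2 mm.

4931.2 mm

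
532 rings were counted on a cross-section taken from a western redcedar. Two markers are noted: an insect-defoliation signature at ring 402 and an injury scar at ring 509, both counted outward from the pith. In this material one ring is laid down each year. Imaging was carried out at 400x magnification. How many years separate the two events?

509 − 402 = 107 rings lie between the two events.
That is 107 years at one ring per year.

107 yr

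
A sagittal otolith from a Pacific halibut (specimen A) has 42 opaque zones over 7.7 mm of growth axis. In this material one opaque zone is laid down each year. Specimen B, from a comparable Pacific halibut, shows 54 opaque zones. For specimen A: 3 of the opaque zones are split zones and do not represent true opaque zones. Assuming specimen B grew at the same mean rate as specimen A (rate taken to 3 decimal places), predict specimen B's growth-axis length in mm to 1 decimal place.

Specimen A: correcting the raw count gives 42 − 3 = 39 true opaque zones.
A: Mean rate = 7.7 mm / 39 years ≈ 0.197 mm per year.
B's length ≈ 0.197 × 54 = 10.6 mm.

10.6 mm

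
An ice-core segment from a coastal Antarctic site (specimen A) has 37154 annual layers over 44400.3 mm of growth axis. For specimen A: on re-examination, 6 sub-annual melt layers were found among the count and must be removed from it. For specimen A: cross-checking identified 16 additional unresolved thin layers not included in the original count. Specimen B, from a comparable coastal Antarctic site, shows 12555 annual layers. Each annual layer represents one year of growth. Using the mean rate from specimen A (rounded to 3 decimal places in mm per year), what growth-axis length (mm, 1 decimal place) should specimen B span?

Specimen A: after corrections the count is 37154 − 6 + 16 = 37164 annual layers.
A: Extension rate ≈ 44400.3 / 37164 = 1.195 mm/yr.
B's length ≈ 1.195 × 12555 = 15003.2 mm.

15003.2 mm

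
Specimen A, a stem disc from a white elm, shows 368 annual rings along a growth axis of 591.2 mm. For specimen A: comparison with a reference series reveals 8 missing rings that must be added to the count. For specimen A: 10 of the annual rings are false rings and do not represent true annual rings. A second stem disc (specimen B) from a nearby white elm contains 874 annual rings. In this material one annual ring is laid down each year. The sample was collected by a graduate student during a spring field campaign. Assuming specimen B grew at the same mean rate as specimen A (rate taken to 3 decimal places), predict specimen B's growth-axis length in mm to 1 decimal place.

Specimen A: after corrections the count is 368 − 10 + 8 = 366 annual rings.
A: Mean rate = 591.2 mm / 366 years ≈ 1.615 mm/yr.
B's length ≈ 1.615 × 874 = 1411.5 mm.

1411.5 mm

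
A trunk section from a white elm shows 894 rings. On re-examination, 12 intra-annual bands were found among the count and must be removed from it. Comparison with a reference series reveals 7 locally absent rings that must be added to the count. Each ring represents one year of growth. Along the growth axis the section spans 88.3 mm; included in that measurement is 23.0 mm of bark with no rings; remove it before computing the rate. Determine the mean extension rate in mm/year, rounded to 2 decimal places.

Adjusted count: 894 − 12 + 7 = 889 rings.
Net length = 88.3 − 23.0 = 65.3 mm.
Extension rate ≈ 65.3 / 889 = 0.07 mm/year.

0.07 mm/year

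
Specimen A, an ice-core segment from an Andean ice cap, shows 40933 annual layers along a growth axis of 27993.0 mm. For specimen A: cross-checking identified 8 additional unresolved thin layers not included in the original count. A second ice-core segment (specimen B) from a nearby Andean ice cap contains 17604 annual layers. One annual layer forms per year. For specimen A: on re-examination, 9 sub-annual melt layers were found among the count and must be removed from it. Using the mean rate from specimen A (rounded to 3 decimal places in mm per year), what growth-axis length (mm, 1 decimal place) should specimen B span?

12041.1 mm

Specimen A: after corrections the count is 40933 − 9 + 8 = 40932 annual layers.
A: Extension rate ≈ 27993.0 / 40932 = 0.684 mm/yr.
B's length ≈ 0.684 × 17604 = 12041.1 mm.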